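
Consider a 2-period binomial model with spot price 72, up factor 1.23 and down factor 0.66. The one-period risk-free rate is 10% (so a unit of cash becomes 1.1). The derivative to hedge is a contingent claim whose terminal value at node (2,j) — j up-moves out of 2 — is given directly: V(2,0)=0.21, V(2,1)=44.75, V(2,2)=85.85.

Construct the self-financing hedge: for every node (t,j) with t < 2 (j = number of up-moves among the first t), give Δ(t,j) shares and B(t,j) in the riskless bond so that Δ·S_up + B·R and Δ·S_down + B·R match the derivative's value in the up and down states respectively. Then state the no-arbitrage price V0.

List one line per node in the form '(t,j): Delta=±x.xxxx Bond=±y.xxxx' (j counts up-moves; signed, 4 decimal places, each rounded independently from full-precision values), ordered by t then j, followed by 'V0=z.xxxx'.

Since d<R<u, set p* = (R−d)/(u−d) = 0.7719; price each node as the discounted p*-expectation of its children.
Payoff layer (t=2): V(2,0)=0.2100, V(2,1)=44.7500, V(2,2)=85.8500
Node (1,0) S=47.5200: V=(p*·44.7500+(1−p*)·0.2100)/1.1=31.4470; Δ=(44.7500−0.2100)/(58.4496−31.3632)=1.6444; B=V−Δ·S=-46.6933
Node (1,1) S=88.5600: V=(p*·85.8500+(1−p*)·44.7500)/1.1=69.5239; Δ=(85.8500−44.7500)/(108.9288−58.4496)=0.8142; B=V−Δ·S=-2.5813
Node (0,0) S=72.0000: V=(p*·69.5239+(1−p*)·31.4470)/1.1=55.3088; Δ=(69.5239−31.4470)/(88.5600−47.5200)=0.9278; B=V−Δ·S=-11.4927
Check: Δ(0,0)·S0 + B(0,0) = 55.3088 = V0.

(0,0): Delta=0.9278 Bond=-11.4927
(1,0): Delta=1.6444 Bond=-46.6933
(1,1): Delta=0.8142 Bond=-2.5813
V0=55.3088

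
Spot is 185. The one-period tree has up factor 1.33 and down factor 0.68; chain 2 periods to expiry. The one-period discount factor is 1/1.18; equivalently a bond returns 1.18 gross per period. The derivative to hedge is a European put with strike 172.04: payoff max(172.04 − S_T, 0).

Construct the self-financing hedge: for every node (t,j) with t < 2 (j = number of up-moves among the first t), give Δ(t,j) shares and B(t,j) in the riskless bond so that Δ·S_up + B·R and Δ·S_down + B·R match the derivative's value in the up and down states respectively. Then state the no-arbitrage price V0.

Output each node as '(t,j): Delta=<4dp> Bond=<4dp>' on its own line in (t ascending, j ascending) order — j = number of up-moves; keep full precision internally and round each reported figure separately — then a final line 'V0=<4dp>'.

Under the risk-neutral measure, an up-move has probability p* = (R−d)/(u−d) = 0.7692 and values discount at R = 1.18.
Terminal values V(2,·): V(2,0)=86.4960, V(2,1)=4.7260, V(2,2)=0.0000
Node (1,0) S=125.8000: V=(p*·4.7260+(1−p*)·86.4960)/1.18=19.9966; Δ=(4.7260−86.4960)/(167.3140−85.5440)=-1.0000; B=V−Δ·S=145.7966
Node (1,1) S=246.0500: V=(p*·0.0000+(1−p*)·4.7260)/1.18=0.9243; Δ=(0.0000−4.7260)/(327.2465−167.3140)=-0.0295; B=V−Δ·S=8.1950
Node (0,0) S=185.0000: V=(p*·0.9243+(1−p*)·19.9966)/1.18=4.5132; Δ=(0.9243−19.9966)/(246.0500−125.8000)=-0.1586; B=V−Δ·S=33.8553
Check: Δ(0,0)·S0 + B(0,0) = 4.5132 = V0.

(0,0): Delta=-0.1586 Bond=33.8553
(1,0): Delta=-1.0000 Bond=145.7966
(1,1): Delta=-0.0295 Bond=8.1950
V0=4.5132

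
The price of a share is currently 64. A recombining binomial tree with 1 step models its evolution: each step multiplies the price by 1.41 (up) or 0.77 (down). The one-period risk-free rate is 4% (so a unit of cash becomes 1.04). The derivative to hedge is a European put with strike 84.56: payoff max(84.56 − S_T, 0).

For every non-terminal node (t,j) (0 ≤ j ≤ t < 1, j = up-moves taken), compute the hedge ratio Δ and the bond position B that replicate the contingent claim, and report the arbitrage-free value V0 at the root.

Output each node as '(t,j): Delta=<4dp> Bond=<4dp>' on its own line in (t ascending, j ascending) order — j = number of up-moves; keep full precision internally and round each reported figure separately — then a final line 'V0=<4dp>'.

Risk-neutral probability p* = (R−d)/(u−d) = (1.04−0.77)/(1.41−0.77) = 0.4219.
Payoff layer (t=1): V(1,0)=35.2800, V(1,1)=0.0000
(0,0): S=64.0000. Δ = (V_up−V_dn)/(S_up−S_dn) = (0.0000−35.2800)/(90.2400−49.2800) = -0.8613. V = [p*·0.0000 + (1−p*)·35.2800]/1.04 = 19.6118. B = V − Δ·S = 74.7368.
The time-0 hedge costs 19.6118, which is the no-arbitrage price.

(0,0): Delta=-0.8613 Bond=74.7368
V0=19.6118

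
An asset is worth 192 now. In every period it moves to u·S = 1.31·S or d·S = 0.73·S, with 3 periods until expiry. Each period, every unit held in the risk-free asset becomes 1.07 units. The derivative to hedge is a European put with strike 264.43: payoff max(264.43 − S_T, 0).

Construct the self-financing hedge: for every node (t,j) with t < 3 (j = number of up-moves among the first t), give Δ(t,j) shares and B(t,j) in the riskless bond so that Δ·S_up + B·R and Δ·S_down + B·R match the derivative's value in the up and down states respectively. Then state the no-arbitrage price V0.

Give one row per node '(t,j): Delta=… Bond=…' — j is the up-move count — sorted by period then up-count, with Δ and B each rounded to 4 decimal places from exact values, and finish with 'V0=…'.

(0,0): Delta=-0.5493 Bond=156.8212
(1,0): Delta=-1.0000 Bond=230.9634
(1,1): Delta=-0.3721 Bond=123.2119
(2,0): Delta=-1.0000 Bond=247.1308
(2,1): Delta=-1.0000 Bond=247.1308
(2,2): Delta=-0.1251 Bond=50.4526
V0=51.3482

No-arbitrage ⇒ martingale measure with p* = (R−d)/(u−d) = 0.5862.
At expiry t=3: V(3,0)=189.7387, V(3,1)=130.3950, V(3,2)=23.9014, V(3,3)=0.0000
(2,0): S=102.3168. Δ = (V_up−V_dn)/(S_up−S_dn) = (130.3950−189.7387)/(134.0350−74.6913) = -1.0000. V = [p*·130.3950 + (1−p*)·189.7387]/1.07 = 144.8140. B = V − Δ·S = 247.1308.
(2,1): S=183.6096. Δ = (V_up−V_dn)/(S_up−S_dn) = (23.9014−130.3950)/(240.5286−134.0350) = -1.0000. V = [p*·23.9014 + (1−p*)·130.3950]/1.07 = 63.5212. B = V − Δ·S = 247.1308.
(2,2): S=329.4912. Δ = (V_up−V_dn)/(S_up−S_dn) = (0.0000−23.9014)/(431.6335−240.5286) = -0.1251. V = [p*·0.0000 + (1−p*)·23.9014]/1.07 = 9.2432. B = V − Δ·S = 50.4526.
(1,0): S=140.1600. Δ = (V_up−V_dn)/(S_up−S_dn) = (63.5212−144.8140)/(183.6096−102.3168) = -1.0000. V = [p*·63.5212 + (1−p*)·144.8140]/1.07 = 90.8034. B = V − Δ·S = 230.9634.
(1,1): S=251.5200. Δ = (V_up−V_dn)/(S_up−S_dn) = (9.2432−63.5212)/(329.4912−183.6096) = -0.3721. V = [p*·9.2432 + (1−p*)·63.5212]/1.07 = 29.6291. B = V − Δ·S = 123.2119.
(0,0): S=192.0000. Δ = (V_up−V_dn)/(S_up−S_dn) = (29.6291−90.8034)/(251.5200−140.1600) = -0.5493. V = [p*·29.6291 + (1−p*)·90.8034]/1.07 = 51.3482. B = V − Δ·S = 156.8212.
Root portfolio cost Δ·192+B reproduces V0=51.3482.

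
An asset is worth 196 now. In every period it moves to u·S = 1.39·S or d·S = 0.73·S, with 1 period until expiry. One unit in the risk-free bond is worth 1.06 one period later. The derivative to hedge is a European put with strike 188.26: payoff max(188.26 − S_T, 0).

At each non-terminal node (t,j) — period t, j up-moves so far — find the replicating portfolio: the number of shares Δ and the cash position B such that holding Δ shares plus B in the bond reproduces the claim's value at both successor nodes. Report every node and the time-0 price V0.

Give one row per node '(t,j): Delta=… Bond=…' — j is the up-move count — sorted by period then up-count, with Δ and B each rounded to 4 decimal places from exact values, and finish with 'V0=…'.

(0,0): Delta=-0.3493 Bond=89.7659
V0=21.3113

No-arbitrage ⇒ martingale measure with p* = (R−d)/(u−d) = 0.5000.
Terminal payoffs: V(1,0)=45.1800, V(1,1)=0.0000
  t=0,j=0: stock 196.0000 → up 272.4400 (V=0.0000), down 143.0800 (V=45.1800). Price 21.3113; hedge Δ=-0.3493, bond B=89.7659.
Root portfolio cost Δ·196+B reproduces V0=21.3113.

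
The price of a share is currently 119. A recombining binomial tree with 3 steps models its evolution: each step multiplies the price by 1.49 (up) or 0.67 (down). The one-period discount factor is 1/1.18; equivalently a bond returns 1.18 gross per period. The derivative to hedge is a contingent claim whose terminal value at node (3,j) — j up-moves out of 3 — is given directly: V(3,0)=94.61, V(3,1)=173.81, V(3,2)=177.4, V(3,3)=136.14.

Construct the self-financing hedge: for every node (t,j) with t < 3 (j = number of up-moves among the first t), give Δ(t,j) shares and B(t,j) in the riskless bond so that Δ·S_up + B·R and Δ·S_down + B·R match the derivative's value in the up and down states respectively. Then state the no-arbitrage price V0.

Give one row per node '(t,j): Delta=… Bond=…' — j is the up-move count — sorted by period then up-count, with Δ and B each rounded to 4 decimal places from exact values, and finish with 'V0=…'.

No-arbitrage ⇒ martingale measure with p* = (R−d)/(u−d) = 0.6220.
Payoff layer (t=3): V(3,0)=94.6100, V(3,1)=173.8100, V(3,2)=177.4000, V(3,3)=136.1400
Node (2,0) S=53.4191: V=(p*·173.8100+(1−p*)·94.6100)/1.18=121.9225; Δ=(173.8100−94.6100)/(79.5945−35.7908)=1.8081; B=V−Δ·S=25.3371
Node (2,1) S=118.7977: V=(p*·177.4000+(1−p*)·173.8100)/1.18=149.1888; Δ=(177.4000−173.8100)/(177.0086−79.5945)=0.0369; B=V−Δ·S=144.8108
Node (2,2) S=264.1919: V=(p*·136.1400+(1−p*)·177.4000)/1.18=128.5918; Δ=(136.1400−177.4000)/(393.6459−177.0086)=-0.1905; B=V−Δ·S=178.9088
Node (1,0) S=79.7300: V=(p*·149.1888+(1−p*)·121.9225)/1.18=117.6956; Δ=(149.1888−121.9225)/(118.7977−53.4191)=0.4171; B=V−Δ·S=84.4440
Node (1,1) S=177.3100: V=(p*·128.5918+(1−p*)·149.1888)/1.18=115.5750; Δ=(128.5918−149.1888)/(264.1919−118.7977)=-0.1417; B=V−Δ·S=140.6933
Node (0,0) S=119.0000: V=(p*·115.5750+(1−p*)·117.6956)/1.18=98.6243; Δ=(115.5750−117.6956)/(177.3100−79.7300)=-0.0217; B=V−Δ·S=101.2104
Each (Δ,B) replicates both successor values, so the strategy is self-financing and V0 is arbitrage-free.

(0,0): Delta=-0.0217 Bond=101.2104
(1,0): Delta=0.4171 Bond=84.4440
(1,1): Delta=-0.1417 Bond=140.6933
(2,0): Delta=1.8081 Bond=25.3371
(2,1): Delta=0.0369 Bond=144.8108
(2,2): Delta=-0.1905 Bond=178.9088
V0=98.6243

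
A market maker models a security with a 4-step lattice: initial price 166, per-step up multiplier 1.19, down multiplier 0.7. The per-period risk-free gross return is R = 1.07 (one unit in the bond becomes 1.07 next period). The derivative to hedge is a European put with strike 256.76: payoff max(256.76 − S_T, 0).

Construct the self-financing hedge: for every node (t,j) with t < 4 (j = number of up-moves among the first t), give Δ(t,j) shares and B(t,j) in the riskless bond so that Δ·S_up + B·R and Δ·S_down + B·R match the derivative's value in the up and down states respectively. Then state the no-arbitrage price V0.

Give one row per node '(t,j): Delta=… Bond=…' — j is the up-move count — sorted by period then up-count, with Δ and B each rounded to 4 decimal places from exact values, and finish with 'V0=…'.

(0,0): Delta=-0.6711 Bond=160.1604
(1,0): Delta=-1.0000 Bond=209.5926
(1,1): Delta=-0.6083 Bond=158.9756
(2,0): Delta=-1.0000 Bond=224.2641
(2,1): Delta=-1.0000 Bond=224.2641
(2,2): Delta=-0.5336 Bond=152.5384
(3,0): Delta=-1.0000 Bond=239.9626
(3,1): Delta=-1.0000 Bond=239.9626
(3,2): Delta=-1.0000 Bond=239.9626
(3,3): Delta=-0.4446 Bond=138.3254
V0=48.7619

Under the risk-neutral measure, an up-move has probability p* = (R−d)/(u−d) = 0.7551 and values discount at R = 1.07.
Terminal payoffs: V(4,0)=216.9034, V(4,1)=189.0038, V(4,2)=141.5744, V(4,3)=60.9445, V(4,4)=0.0000
  t=3,j=0: stock 56.9380 → up 67.7562 (V=189.0038), down 39.8566 (V=216.9034). Price 183.0246; hedge Δ=-1.0000, bond B=239.9626.
  t=3,j=1: stock 96.7946 → up 115.1856 (V=141.5744), down 67.7562 (V=189.0038). Price 143.1680; hedge Δ=-1.0000, bond B=239.9626.
  t=3,j=2: stock 164.5508 → up 195.8155 (V=60.9445), down 115.1856 (V=141.5744). Price 75.4118; hedge Δ=-1.0000, bond B=239.9626.
  t=3,j=3: stock 279.7364 → up 332.8863 (V=0.0000), down 195.8155 (V=60.9445). Price 13.9488; hedge Δ=-0.4446, bond B=138.3254.
  t=2,j=0: stock 81.3400 → up 96.7946 (V=143.1680), down 56.9380 (V=183.0246). Price 142.9241; hedge Δ=-1.0000, bond B=224.2641.
  t=2,j=1: stock 138.2780 → up 164.5508 (V=75.4118), down 96.7946 (V=143.1680). Price 85.9861; hedge Δ=-1.0000, bond B=224.2641.
  t=2,j=2: stock 235.0726 → up 279.7364 (V=13.9488), down 164.5508 (V=75.4118). Price 27.1037; hedge Δ=-0.5336, bond B=152.5384.
  t=1,j=0: stock 116.2000 → up 138.2780 (V=85.9861), down 81.3400 (V=142.9241). Price 93.3926; hedge Δ=-1.0000, bond B=209.5926.
  t=1,j=1: stock 197.5400 → up 235.0726 (V=27.1037), down 138.2780 (V=85.9861). Price 38.8074; hedge Δ=-0.6083, bond B=158.9756.
  t=0,j=0: stock 166.0000 → up 197.5400 (V=38.8074), down 116.2000 (V=93.3926). Price 48.7619; hedge Δ=-0.6711, bond B=160.1604.
Check: Δ(0,0)·S0 + B(0,0) = 48.7619 = V0.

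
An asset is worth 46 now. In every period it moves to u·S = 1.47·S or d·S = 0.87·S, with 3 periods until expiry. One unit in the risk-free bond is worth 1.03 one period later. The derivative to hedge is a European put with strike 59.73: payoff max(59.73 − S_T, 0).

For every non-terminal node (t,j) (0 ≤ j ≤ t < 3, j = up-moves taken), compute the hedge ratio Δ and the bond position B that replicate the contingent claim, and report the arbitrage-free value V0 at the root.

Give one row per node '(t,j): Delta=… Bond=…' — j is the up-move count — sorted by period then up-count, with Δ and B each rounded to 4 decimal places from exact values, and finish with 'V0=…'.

The replicating-portfolio and risk-neutral prices coincide; use p* = (1.03−0.87)/(1.47−0.87) = 0.2667 for the latter.
At expiry t=3: V(3,0)=29.4389, V(3,1)=8.5484, V(3,2)=0.0000, V(3,3)=0.0000
  t=2,j=0: stock 34.8174 → up 51.1816 (V=8.5484), down 30.2911 (V=29.4389). Price 23.1729; hedge Δ=-1.0000, bond B=57.9903.
  t=2,j=1: stock 58.8294 → up 86.4792 (V=0.0000), down 51.1816 (V=8.5484). Price 6.0863; hedge Δ=-0.2422, bond B=20.3336.
  t=2,j=2: stock 99.4014 → up 146.1201 (V=0.0000), down 86.4792 (V=0.0000). Price 0.0000; hedge Δ=0.0000, bond B=0.0000.
  t=1,j=0: stock 40.0200 → up 58.8294 (V=6.0863), down 34.8174 (V=23.1729). Price 18.0742; hedge Δ=-0.7116, bond B=46.5520.
  t=1,j=1: stock 67.6200 → up 99.4014 (V=0.0000), down 58.8294 (V=6.0863). Price 4.3333; hedge Δ=-0.1500, bond B=14.4770.
  t=0,j=0: stock 46.0000 → up 67.6200 (V=4.3333), down 40.0200 (V=18.0742). Price 13.9903; hedge Δ=-0.4979, bond B=36.8919.
Each (Δ,B) replicates both successor values, so the strategy is self-financing and V0 is arbitrage-free.

(0,0): Delta=-0.4979 Bond=36.8919
(1,0): Delta=-0.7116 Bond=46.5520
(1,1): Delta=-0.1500 Bond=14.4770
(2,0): Delta=-1.0000 Bond=57.9903
(2,1): Delta=-0.2422 Bond=20.3336
(2,2): Delta=0.0000 Bond=0.0000
V0=13.9903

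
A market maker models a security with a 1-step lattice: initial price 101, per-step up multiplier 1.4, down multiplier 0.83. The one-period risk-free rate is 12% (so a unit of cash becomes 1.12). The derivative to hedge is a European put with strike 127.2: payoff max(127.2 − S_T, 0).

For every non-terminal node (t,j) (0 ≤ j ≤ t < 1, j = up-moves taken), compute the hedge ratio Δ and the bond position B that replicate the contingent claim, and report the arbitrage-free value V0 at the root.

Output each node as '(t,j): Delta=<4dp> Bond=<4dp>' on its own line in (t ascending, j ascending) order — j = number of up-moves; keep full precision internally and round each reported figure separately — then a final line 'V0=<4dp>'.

Risk-neutral probability p* = (R−d)/(u−d) = (1.12−0.83)/(1.4−0.83) = 0.5088.
Terminal values V(1,·): V(1,0)=43.3700, V(1,1)=0.0000
(0,0): S=101.0000. Δ = (V_up−V_dn)/(S_up−S_dn) = (0.0000−43.3700)/(141.4000−83.8300) = -0.7533. V = [p*·0.0000 + (1−p*)·43.3700]/1.12 = 19.0219. B = V − Δ·S = 95.1096.
Self-financing check: at every node Δ·S+B equals the discounted successor values.

(0,0): Delta=-0.7533 Bond=95.1096
V0=19.0219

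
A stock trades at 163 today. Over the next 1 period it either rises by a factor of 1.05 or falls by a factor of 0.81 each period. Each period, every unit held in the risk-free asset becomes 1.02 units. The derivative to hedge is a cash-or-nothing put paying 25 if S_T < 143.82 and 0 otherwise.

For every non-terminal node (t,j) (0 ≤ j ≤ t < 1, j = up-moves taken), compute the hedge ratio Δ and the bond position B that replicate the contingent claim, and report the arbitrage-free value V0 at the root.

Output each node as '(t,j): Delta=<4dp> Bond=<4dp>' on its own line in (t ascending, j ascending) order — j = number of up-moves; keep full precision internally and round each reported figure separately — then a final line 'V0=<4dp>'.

Under the risk-neutral measure, an up-move has probability p* = (R−d)/(u−d) = 0.8750 and values discount at R = 1.02.
Terminal payoffs: V(1,0)=25.0000, V(1,1)=0.0000
Node (0,0) S=163.0000: V=(p*·0.0000+(1−p*)·25.0000)/1.02=3.0637; Δ=(0.0000−25.0000)/(171.1500−132.0300)=-0.6391; B=V−Δ·S=107.2304
Check: Δ(0,0)·S0 + B(0,0) = 3.0637 = V0.

(0,0): Delta=-0.6391 Bond=107.2304
V0=3.0637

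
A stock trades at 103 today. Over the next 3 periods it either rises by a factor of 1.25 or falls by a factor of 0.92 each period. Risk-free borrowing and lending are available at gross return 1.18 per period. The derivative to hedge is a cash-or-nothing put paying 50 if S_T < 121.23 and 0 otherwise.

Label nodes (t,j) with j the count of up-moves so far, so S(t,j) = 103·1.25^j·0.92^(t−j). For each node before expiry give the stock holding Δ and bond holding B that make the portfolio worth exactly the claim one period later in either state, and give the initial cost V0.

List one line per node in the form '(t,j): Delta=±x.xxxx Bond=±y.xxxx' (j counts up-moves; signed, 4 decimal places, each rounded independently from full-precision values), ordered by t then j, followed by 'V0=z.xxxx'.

Since d<R<u, set p* = (R−d)/(u−d) = 0.7879; price each node as the discounted p*-expectation of its children.
Terminal values V(3,·): V(3,0)=50.0000, V(3,1)=50.0000, V(3,2)=0.0000, V(3,3)=0.0000
  t=2,j=0: stock 87.1792 → up 108.9740 (V=50.0000), down 80.2049 (V=50.0000). Price 42.3729; hedge Δ=0.0000, bond B=42.3729.
  t=2,j=1: stock 118.4500 → up 148.0625 (V=0.0000), down 108.9740 (V=50.0000). Price 8.9882; hedge Δ=-1.2791, bond B=160.5033.
  t=2,j=2: stock 160.9375 → up 201.1719 (V=0.0000), down 148.0625 (V=0.0000). Price 0.0000; hedge Δ=0.0000, bond B=0.0000.
  t=1,j=0: stock 94.7600 → up 118.4500 (V=8.9882), down 87.1792 (V=42.3729). Price 13.6185; hedge Δ=-1.0676, bond B=114.7842.
  t=1,j=1: stock 128.7500 → up 160.9375 (V=0.0000), down 118.4500 (V=8.9882). Price 1.6158; hedge Δ=-0.2115, bond B=28.8527.
  t=0,j=0: stock 103.0000 → up 128.7500 (V=1.6158), down 94.7600 (V=13.6185). Price 3.5269; hedge Δ=-0.3531, bond B=39.8988.
Root portfolio cost Δ·103+B reproduces V0=3.5269.

(0,0): Delta=-0.3531 Bond=39.8988
(1,0): Delta=-1.0676 Bond=114.7842
(1,1): Delta=-0.2115 Bond=28.8527
(2,0): Delta=0.0000 Bond=42.3729
(2,1): Delta=-1.2791 Bond=160.5033
(2,2): Delta=0.0000 Bond=0.0000
V0=3.5269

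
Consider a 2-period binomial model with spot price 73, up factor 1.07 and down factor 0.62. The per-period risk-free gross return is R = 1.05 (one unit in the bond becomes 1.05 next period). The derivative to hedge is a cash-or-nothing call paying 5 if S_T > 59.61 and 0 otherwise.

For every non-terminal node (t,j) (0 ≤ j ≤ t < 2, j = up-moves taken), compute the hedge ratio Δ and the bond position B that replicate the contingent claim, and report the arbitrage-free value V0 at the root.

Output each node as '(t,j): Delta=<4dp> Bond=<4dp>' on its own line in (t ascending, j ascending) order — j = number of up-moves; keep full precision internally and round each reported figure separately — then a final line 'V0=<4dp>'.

Under the risk-neutral measure, an up-move has probability p* = (R−d)/(u−d) = 0.9556 and values discount at R = 1.05.
Terminal values V(2,·): V(2,0)=0.0000, V(2,1)=0.0000, V(2,2)=5.0000
Node (1,0) S=45.2600: V=(p*·0.0000+(1−p*)·0.0000)/1.05=0.0000; Δ=(0.0000−0.0000)/(48.4282−28.0612)=0.0000; B=V−Δ·S=0.0000
Node (1,1) S=78.1100: V=(p*·5.0000+(1−p*)·0.0000)/1.05=4.5503; Δ=(5.0000−0.0000)/(83.5777−48.4282)=0.1422; B=V−Δ·S=-6.5608
Node (0,0) S=73.0000: V=(p*·4.5503+(1−p*)·0.0000)/1.05=4.1410; Δ=(4.5503−0.0000)/(78.1100−45.2600)=0.1385; B=V−Δ·S=-5.9707
Each (Δ,B) replicates both successor values, so the strategy is self-financing and V0 is arbitrage-free.

(0,0): Delta=0.1385 Bond=-5.9707
(1,0): Delta=0.0000 Bond=0.0000
(1,1): Delta=0.1422 Bond=-6.5608
V0=4.1410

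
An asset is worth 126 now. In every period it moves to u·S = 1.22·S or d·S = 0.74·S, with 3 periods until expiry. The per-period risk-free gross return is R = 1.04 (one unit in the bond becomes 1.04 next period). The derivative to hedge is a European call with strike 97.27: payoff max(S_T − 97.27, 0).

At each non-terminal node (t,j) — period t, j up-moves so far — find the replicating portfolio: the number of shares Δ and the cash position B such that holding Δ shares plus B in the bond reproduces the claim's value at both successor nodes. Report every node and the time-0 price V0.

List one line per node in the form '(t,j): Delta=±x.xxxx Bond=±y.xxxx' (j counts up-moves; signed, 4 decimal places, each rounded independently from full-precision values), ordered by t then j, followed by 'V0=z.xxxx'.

(0,0): Delta=0.8350 Bond=-60.4450
(1,0): Delta=0.5574 Bond=-36.9777
(1,1): Delta=0.9360 Bond=-78.3939
(2,0): Delta=0.0000 Bond=0.0000
(2,1): Delta=0.7602 Bond=-61.5309
(2,2): Delta=1.0000 Bond=-93.5288
V0=44.7628

Risk-neutral probability p* = (R−d)/(u−d) = (1.04−0.74)/(1.22−0.74) = 0.6250.
Terminal payoffs: V(3,0)=0.0000, V(3,1)=0.0000, V(3,2)=41.5084, V(3,3)=131.5268
(2,0): S=68.9976. Δ = (V_up−V_dn)/(S_up−S_dn) = (0.0000−0.0000)/(84.1771−51.0582) = 0.0000. V = [p*·0.0000 + (1−p*)·0.0000]/1.04 = 0.0000. B = V − Δ·S = 0.0000.
(2,1): S=113.7528. Δ = (V_up−V_dn)/(S_up−S_dn) = (41.5084−0.0000)/(138.7784−84.1771) = 0.7602. V = [p*·41.5084 + (1−p*)·0.0000]/1.04 = 24.9450. B = V − Δ·S = -61.5309.
(2,2): S=187.5384. Δ = (V_up−V_dn)/(S_up−S_dn) = (131.5268−41.5084)/(228.7968−138.7784) = 1.0000. V = [p*·131.5268 + (1−p*)·41.5084]/1.04 = 94.0096. B = V − Δ·S = -93.5288.
(1,0): S=93.2400. Δ = (V_up−V_dn)/(S_up−S_dn) = (24.9450−0.0000)/(113.7528−68.9976) = 0.5574. V = [p*·24.9450 + (1−p*)·0.0000]/1.04 = 14.9910. B = V − Δ·S = -36.9777.
(1,1): S=153.7200. Δ = (V_up−V_dn)/(S_up−S_dn) = (94.0096−24.9450)/(187.5384−113.7528) = 0.9360. V = [p*·94.0096 + (1−p*)·24.9450]/1.04 = 65.4907. B = V − Δ·S = -78.3939.
(0,0): S=126.0000. Δ = (V_up−V_dn)/(S_up−S_dn) = (65.4907−14.9910)/(153.7200−93.2400) = 0.8350. V = [p*·65.4907 + (1−p*)·14.9910]/1.04 = 44.7628. B = V − Δ·S = -60.4450.
Root portfolio cost Δ·126+B reproduces V0=44.7628.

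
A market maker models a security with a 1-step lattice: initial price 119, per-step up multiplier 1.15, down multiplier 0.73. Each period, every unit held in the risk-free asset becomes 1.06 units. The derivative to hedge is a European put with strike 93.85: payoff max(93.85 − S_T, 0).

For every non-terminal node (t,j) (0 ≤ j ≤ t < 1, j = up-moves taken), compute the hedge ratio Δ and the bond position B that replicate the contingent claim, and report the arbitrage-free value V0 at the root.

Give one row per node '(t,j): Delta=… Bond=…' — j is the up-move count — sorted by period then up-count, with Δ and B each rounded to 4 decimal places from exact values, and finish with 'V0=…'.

(0,0): Delta=-0.1397 Bond=18.0301
V0=1.4111

No-arbitrage ⇒ martingale measure with p* = (R−d)/(u−d) = 0.7857.
Terminal payoffs: V(1,0)=6.9800, V(1,1)=0.0000
Node (0,0) S=119.0000: V=(p*·0.0000+(1−p*)·6.9800)/1.06=1.4111; Δ=(0.0000−6.9800)/(136.8500−86.8700)=-0.1397; B=V−Δ·S=18.0301
Check: Δ(0,0)·S0 + B(0,0) = 1.4111 = V0.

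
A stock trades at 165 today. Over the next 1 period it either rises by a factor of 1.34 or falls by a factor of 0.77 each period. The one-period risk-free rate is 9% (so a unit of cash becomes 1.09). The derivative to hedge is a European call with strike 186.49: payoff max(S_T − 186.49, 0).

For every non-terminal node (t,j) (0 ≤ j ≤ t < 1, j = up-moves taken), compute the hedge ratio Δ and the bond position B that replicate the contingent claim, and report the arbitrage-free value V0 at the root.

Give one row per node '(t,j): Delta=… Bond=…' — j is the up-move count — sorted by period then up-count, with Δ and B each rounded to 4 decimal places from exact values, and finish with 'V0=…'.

(0,0): Delta=0.3680 Bond=-42.8934
V0=17.8258

Under the risk-neutral measure, an up-move has probability p* = (R−d)/(u−d) = 0.5614 and values discount at R = 1.09.
Payoff layer (t=1): V(1,0)=0.0000, V(1,1)=34.6100
(0,0): S=165.0000. Δ = (V_up−V_dn)/(S_up−S_dn) = (34.6100−0.0000)/(221.1000−127.0500) = 0.3680. V = [p*·34.6100 + (1−p*)·0.0000]/1.09 = 17.8258. B = V − Δ·S = -42.8934.
Root portfolio cost Δ·165+B reproduces V0=17.8258.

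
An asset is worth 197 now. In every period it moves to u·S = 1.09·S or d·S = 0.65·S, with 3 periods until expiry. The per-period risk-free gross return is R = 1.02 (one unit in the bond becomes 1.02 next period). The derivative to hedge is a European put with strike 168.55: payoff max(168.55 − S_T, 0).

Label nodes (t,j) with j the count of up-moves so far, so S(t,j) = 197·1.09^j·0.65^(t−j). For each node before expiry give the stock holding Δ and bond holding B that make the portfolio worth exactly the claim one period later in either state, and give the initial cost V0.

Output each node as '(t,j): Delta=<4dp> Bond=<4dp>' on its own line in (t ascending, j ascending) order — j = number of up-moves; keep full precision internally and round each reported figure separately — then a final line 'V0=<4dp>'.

(0,0): Delta=-0.3212 Bond=73.6108
(1,0): Delta=-1.0000 Bond=162.0050
(1,1): Delta=-0.2446 Bond=58.6384
(2,0): Delta=-1.0000 Bond=165.2451
(2,1): Delta=-1.0000 Bond=165.2451
(2,2): Delta=-0.1594 Bond=39.8642
V0=10.3369

Under the risk-neutral measure, an up-move has probability p* = (R−d)/(u−d) = 0.8409 and values discount at R = 1.02.
Terminal payoffs: V(3,0)=114.4489, V(3,1)=77.8266, V(3,2)=16.4138, V(3,3)=0.0000
Node (2,0) S=83.2325: V=(p*·77.8266+(1−p*)·114.4489)/1.02=82.0126; Δ=(77.8266−114.4489)/(90.7234−54.1011)=-1.0000; B=V−Δ·S=165.2451
Node (2,1) S=139.5745: V=(p*·16.4138+(1−p*)·77.8266)/1.02=25.6706; Δ=(16.4138−77.8266)/(152.1362−90.7234)=-1.0000; B=V−Δ·S=165.2451
Node (2,2) S=234.0557: V=(p*·0.0000+(1−p*)·16.4138)/1.02=2.5601; Δ=(0.0000−16.4138)/(255.1207−152.1362)=-0.1594; B=V−Δ·S=39.8642
Node (1,0) S=128.0500: V=(p*·25.6706+(1−p*)·82.0126)/1.02=33.9550; Δ=(25.6706−82.0126)/(139.5745−83.2325)=-1.0000; B=V−Δ·S=162.0050
Node (1,1) S=214.7300: V=(p*·2.5601+(1−p*)·25.6706)/1.02=6.1145; Δ=(2.5601−25.6706)/(234.0557−139.5745)=-0.2446; B=V−Δ·S=58.6384
Node (0,0) S=197.0000: V=(p*·6.1145+(1−p*)·33.9550)/1.02=10.3369; Δ=(6.1145−33.9550)/(214.7300−128.0500)=-0.3212; B=V−Δ·S=73.6108
Self-financing check: at every node Δ·S+B equals the discounted successor values.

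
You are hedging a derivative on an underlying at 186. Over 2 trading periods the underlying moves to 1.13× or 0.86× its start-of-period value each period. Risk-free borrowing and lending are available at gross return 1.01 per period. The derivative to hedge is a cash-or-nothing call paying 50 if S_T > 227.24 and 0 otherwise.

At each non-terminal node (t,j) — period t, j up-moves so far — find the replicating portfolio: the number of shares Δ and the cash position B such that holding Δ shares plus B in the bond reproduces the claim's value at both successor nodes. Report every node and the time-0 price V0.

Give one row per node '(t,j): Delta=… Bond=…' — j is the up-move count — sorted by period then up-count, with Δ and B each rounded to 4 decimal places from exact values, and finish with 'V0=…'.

Risk-neutral probability p* = (R−d)/(u−d) = (1.01−0.86)/(1.13−0.86) = 0.5556.
Payoff layer (t=2): V(2,0)=0.0000, V(2,1)=0.0000, V(2,2)=50.0000
(1,0): S=159.9600. Δ = (V_up−V_dn)/(S_up−S_dn) = (0.0000−0.0000)/(180.7548−137.5656) = 0.0000. V = [p*·0.0000 + (1−p*)·0.0000]/1.01 = 0.0000. B = V − Δ·S = 0.0000.
(1,1): S=210.1800. Δ = (V_up−V_dn)/(S_up−S_dn) = (50.0000−0.0000)/(237.5034−180.7548) = 0.8811. V = [p*·50.0000 + (1−p*)·0.0000]/1.01 = 27.5028. B = V − Δ·S = -157.6824.
(0,0): S=186.0000. Δ = (V_up−V_dn)/(S_up−S_dn) = (27.5028−0.0000)/(210.1800−159.9600) = 0.5476. V = [p*·27.5028 + (1−p*)·0.0000]/1.01 = 15.1280. B = V − Δ·S = -86.7340.
Root portfolio cost Δ·186+B reproduces V0=15.1280.

(0,0): Delta=0.5476 Bond=-86.7340
(1,0): Delta=0.0000 Bond=0.0000
(1,1): Delta=0.8811 Bond=-157.6824
V0=15.1280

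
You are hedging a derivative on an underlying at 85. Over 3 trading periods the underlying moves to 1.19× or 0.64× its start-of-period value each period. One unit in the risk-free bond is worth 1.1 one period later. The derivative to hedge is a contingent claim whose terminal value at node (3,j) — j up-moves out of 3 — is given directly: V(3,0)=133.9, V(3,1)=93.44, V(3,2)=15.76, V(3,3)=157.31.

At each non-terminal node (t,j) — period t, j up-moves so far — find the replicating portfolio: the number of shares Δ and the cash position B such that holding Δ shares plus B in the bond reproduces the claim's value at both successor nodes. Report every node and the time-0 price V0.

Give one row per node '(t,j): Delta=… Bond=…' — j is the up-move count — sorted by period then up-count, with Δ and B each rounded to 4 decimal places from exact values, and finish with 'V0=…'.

(0,0): Delta=1.3554 Bond=-36.8361
(1,0): Delta=-2.1752 Bond=151.5412
(1,1): Delta=1.7269 Bond=-78.0968
(2,0): Delta=-2.1129 Bond=164.5279
(2,1): Delta=-2.1817 Bond=167.1193
(2,2): Delta=2.1381 Bond=-135.4116
V0=78.3689

No-arbitrage ⇒ martingale measure with p* = (R−d)/(u−d) = 0.8364.
Terminal payoffs: V(3,0)=133.9000, V(3,1)=93.4400, V(3,2)=15.7600, V(3,3)=157.3100
Node (2,0) S=34.8160: V=(p*·93.4400+(1−p*)·133.9000)/1.1=90.9643; Δ=(93.4400−133.9000)/(41.4310−22.2822)=-2.1129; B=V−Δ·S=164.5279
Node (2,1) S=64.7360: V=(p*·15.7600+(1−p*)·93.4400)/1.1=25.8830; Δ=(15.7600−93.4400)/(77.0358−41.4310)=-2.1817; B=V−Δ·S=167.1193
Node (2,2) S=120.3685: V=(p*·157.3100+(1−p*)·15.7600)/1.1=121.9521; Δ=(157.3100−15.7600)/(143.2385−77.0358)=2.1381; B=V−Δ·S=-135.4116
Node (1,0) S=54.4000: V=(p*·25.8830+(1−p*)·90.9643)/1.1=33.2115; Δ=(25.8830−90.9643)/(64.7360−34.8160)=-2.1752; B=V−Δ·S=151.5412
Node (1,1) S=101.1500: V=(p*·121.9521+(1−p*)·25.8830)/1.1=96.5742; Δ=(121.9521−25.8830)/(120.3685−64.7360)=1.7269; B=V−Δ·S=-78.0968
Node (0,0) S=85.0000: V=(p*·96.5742+(1−p*)·33.2115)/1.1=78.3689; Δ=(96.5742−33.2115)/(101.1500−54.4000)=1.3554; B=V−Δ·S=-36.8361
Each (Δ,B) replicates both successor values, so the strategy is self-financing and V0 is arbitrage-free.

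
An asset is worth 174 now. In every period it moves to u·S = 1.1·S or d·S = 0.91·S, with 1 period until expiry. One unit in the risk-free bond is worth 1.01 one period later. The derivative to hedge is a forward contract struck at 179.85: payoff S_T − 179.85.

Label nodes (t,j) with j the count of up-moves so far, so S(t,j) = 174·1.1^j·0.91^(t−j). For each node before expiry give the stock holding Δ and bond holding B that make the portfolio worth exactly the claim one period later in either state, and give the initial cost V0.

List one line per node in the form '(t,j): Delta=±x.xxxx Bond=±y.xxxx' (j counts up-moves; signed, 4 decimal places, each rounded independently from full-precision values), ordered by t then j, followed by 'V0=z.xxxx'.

Under the risk-neutral measure, an up-move has probability p* = (R−d)/(u−d) = 0.5263 and values discount at R = 1.01.
At expiry t=1: V(1,0)=-21.5100, V(1,1)=11.5500
Node (0,0) S=174.0000: V=(p*·11.5500+(1−p*)·-21.5100)/1.01=-4.0693; Δ=(11.5500−-21.5100)/(191.4000−158.3400)=1.0000; B=V−Δ·S=-178.0693
Each (Δ,B) replicates both successor values, so the strategy is self-financing and V0 is arbitrage-free.

(0,0): Delta=1.0000 Bond=-178.0693
V0=-4.0693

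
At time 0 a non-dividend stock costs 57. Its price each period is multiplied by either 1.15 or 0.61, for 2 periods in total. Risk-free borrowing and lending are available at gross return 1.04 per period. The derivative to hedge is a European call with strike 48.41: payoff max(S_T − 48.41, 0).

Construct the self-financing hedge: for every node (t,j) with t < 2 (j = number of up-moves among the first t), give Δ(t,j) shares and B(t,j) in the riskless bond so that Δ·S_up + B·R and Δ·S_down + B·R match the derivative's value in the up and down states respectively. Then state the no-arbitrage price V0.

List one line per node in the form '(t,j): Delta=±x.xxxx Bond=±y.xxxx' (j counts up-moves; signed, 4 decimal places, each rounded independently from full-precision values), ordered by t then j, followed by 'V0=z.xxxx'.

No-arbitrage ⇒ martingale measure with p* = (R−d)/(u−d) = 0.7963.
At expiry t=2: V(2,0)=0.0000, V(2,1)=0.0000, V(2,2)=26.9725
Node (1,0) S=34.7700: V=(p*·0.0000+(1−p*)·0.0000)/1.04=0.0000; Δ=(0.0000−0.0000)/(39.9855−21.2097)=0.0000; B=V−Δ·S=0.0000
Node (1,1) S=65.5500: V=(p*·26.9725+(1−p*)·0.0000)/1.04=20.6520; Δ=(26.9725−0.0000)/(75.3825−39.9855)=0.7620; B=V−Δ·S=-29.2971
Node (0,0) S=57.0000: V=(p*·20.6520+(1−p*)·0.0000)/1.04=15.8126; Δ=(20.6520−0.0000)/(65.5500−34.7700)=0.6710; B=V−Δ·S=-22.4319
Root portfolio cost Δ·57+B reproduces V0=15.8126.

(0,0): Delta=0.6710 Bond=-22.4319
(1,0): Delta=0.0000 Bond=0.0000
(1,1): Delta=0.7620 Bond=-29.2971
V0=15.8126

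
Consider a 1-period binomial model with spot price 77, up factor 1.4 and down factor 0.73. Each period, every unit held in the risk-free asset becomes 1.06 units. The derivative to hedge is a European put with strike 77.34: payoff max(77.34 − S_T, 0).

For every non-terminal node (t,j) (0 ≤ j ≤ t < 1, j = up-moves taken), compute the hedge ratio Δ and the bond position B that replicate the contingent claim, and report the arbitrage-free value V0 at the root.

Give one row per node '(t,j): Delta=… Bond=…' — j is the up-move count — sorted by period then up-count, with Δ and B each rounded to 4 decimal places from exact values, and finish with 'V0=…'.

No-arbitrage ⇒ martingale measure with p* = (R−d)/(u−d) = 0.4925.
At expiry t=1: V(1,0)=21.1300, V(1,1)=0.0000
  t=0,j=0: stock 77.0000 → up 107.8000 (V=0.0000), down 56.2100 (V=21.1300). Price 10.1157; hedge Δ=-0.4096, bond B=41.6531.
The time-0 hedge costs 10.1157, which is the no-arbitrage price.

(0,0): Delta=-0.4096 Bond=41.6531
V0=10.1157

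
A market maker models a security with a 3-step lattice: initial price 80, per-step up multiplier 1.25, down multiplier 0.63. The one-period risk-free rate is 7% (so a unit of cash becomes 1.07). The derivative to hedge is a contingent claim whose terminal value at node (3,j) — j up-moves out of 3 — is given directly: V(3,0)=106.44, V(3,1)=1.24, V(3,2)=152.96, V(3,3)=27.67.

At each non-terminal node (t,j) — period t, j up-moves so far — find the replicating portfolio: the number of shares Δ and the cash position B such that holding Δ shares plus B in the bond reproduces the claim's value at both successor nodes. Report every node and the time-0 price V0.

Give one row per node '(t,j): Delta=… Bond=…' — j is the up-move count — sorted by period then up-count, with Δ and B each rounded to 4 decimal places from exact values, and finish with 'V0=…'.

(0,0): Delta=-0.1664 Bond=78.4633
(1,0): Delta=2.3068 Bond=-40.6956
(1,1): Delta=-0.6763 Bond=134.9495
(2,0): Delta=-5.3438 Bond=199.3802
(2,1): Delta=3.8843 Bond=-142.9225
(2,2): Delta=-1.6166 Bond=261.9353
V0=65.1519

Risk-neutral probability p* = (R−d)/(u−d) = (1.07−0.63)/(1.25−0.63) = 0.7097.
Terminal payoffs: V(3,0)=106.4400, V(3,1)=1.2400, V(3,2)=152.9600, V(3,3)=27.6700
  t=2,j=0: stock 31.7520 → up 39.6900 (V=1.2400), down 20.0038 (V=106.4400). Price 29.7027; hedge Δ=-5.3438, bond B=199.3802.
  t=2,j=1: stock 63.0000 → up 78.7500 (V=152.9600), down 39.6900 (V=1.2400). Price 101.7872; hedge Δ=3.8843, bond B=-142.9225.
  t=2,j=2: stock 125.0000 → up 156.2500 (V=27.6700), down 78.7500 (V=152.9600). Price 59.8547; hedge Δ=-1.6166, bond B=261.9353.
  t=1,j=0: stock 50.4000 → up 63.0000 (V=101.7872), down 31.7520 (V=29.7027). Price 75.5696; hedge Δ=2.3068, bond B=-40.6956.
  t=1,j=1: stock 100.0000 → up 125.0000 (V=59.8547), down 63.0000 (V=101.7872). Price 67.3165; hedge Δ=-0.6763, bond B=134.9495.
  t=0,j=0: stock 80.0000 → up 100.0000 (V=67.3165), down 50.4000 (V=75.5696). Price 65.1519; hedge Δ=-0.1664, bond B=78.4633.
Check: Δ(0,0)·S0 + B(0,0) = 65.1519 = V0.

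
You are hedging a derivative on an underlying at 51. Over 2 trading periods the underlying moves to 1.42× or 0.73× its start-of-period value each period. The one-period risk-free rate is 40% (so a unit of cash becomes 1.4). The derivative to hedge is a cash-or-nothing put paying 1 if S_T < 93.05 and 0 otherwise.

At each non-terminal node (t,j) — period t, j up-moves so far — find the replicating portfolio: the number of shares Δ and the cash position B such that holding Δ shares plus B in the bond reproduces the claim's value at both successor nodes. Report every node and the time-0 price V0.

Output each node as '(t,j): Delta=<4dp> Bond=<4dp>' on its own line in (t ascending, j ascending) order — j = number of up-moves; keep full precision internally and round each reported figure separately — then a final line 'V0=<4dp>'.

Since d<R<u, set p* = (R−d)/(u−d) = 0.9710; price each node as the discounted p*-expectation of its children.
Terminal values V(2,·): V(2,0)=1.0000, V(2,1)=1.0000, V(2,2)=0.0000
Node (1,0) S=37.2300: V=(p*·1.0000+(1−p*)·1.0000)/1.4=0.7143; Δ=(1.0000−1.0000)/(52.8666−27.1779)=0.0000; B=V−Δ·S=0.7143
Node (1,1) S=72.4200: V=(p*·0.0000+(1−p*)·1.0000)/1.4=0.0207; Δ=(0.0000−1.0000)/(102.8364−52.8666)=-0.0200; B=V−Δ·S=1.4700
Node (0,0) S=51.0000: V=(p*·0.0207+(1−p*)·0.7143)/1.4=0.0291; Δ=(0.0207−0.7143)/(72.4200−37.2300)=-0.0197; B=V−Δ·S=1.0343
The time-0 hedge costs 0.0291, which is the no-arbitrage price.

(0,0): Delta=-0.0197 Bond=1.0343
(1,0): Delta=0.0000 Bond=0.7143
(1,1): Delta=-0.0200 Bond=1.4700
V0=0.0291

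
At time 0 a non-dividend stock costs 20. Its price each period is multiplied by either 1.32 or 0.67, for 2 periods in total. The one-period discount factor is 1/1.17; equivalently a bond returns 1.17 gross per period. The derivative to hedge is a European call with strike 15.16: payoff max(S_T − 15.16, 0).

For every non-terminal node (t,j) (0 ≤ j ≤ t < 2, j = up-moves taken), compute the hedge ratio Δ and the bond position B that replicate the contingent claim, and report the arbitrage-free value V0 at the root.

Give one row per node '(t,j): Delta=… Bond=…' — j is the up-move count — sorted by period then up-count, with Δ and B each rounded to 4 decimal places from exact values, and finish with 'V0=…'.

The replicating-portfolio and risk-neutral prices coincide; use p* = (1.17−0.67)/(1.32−0.67) = 0.7692 for the latter.
Payoff layer (t=2): V(2,0)=0.0000, V(2,1)=2.5280, V(2,2)=19.6880
  t=1,j=0: stock 13.4000 → up 17.6880 (V=2.5280), down 8.9780 (V=0.0000). Price 1.6621; hedge Δ=0.2902, bond B=-2.2272.
  t=1,j=1: stock 26.4000 → up 34.8480 (V=19.6880), down 17.6880 (V=2.5280). Price 13.4427; hedge Δ=1.0000, bond B=-12.9573.
  t=0,j=0: stock 20.0000 → up 26.4000 (V=13.4427), down 13.4000 (V=1.6621). Price 9.1659; hedge Δ=0.9062, bond B=-8.9582.
Root portfolio cost Δ·20+B reproduces V0=9.1659.

(0,0): Delta=0.9062 Bond=-8.9582
(1,0): Delta=0.2902 Bond=-2.2272
(1,1): Delta=1.0000 Bond=-12.9573
V0=9.1659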